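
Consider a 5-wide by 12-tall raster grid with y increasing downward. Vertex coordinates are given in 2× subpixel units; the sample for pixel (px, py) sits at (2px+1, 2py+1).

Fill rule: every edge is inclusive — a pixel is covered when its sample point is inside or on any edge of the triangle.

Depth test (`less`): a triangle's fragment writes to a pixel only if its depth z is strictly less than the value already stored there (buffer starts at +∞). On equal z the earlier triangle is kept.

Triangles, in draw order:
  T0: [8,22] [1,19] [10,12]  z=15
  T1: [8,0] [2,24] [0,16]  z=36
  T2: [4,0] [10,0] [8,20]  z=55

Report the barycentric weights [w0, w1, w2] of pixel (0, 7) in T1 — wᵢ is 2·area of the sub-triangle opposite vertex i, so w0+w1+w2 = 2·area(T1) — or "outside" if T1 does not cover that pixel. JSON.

T0:
  2·area = 76
  edge (8, 22)→(1, 19): d=(-7,-3) inclusive
  edge (1, 19)→(10, 12): d=(9,-7) inclusive
  edge (10, 12)→(8, 22): d=(-2,10) inclusive
    (4,6)@(9, 13): e=[66,2,8] → X
    (3,7)@(7, 15): e=[46,6,24] → X
    (2,8)@(5, 17): e=[26,10,40] → X
    (4,8)@(9, 17): e=[38,38,0] → X  [on edge]
    (0,9)@(1, 19): e=[0,0,76] → X  [on edge]
    (1,9)@(3, 19): e=[6,14,56] → X
    (4,9)@(9, 19): e=[24,56,-4] → .
    (0,10)@(1, 21): e=[-14,18,72] → .
    (1,10)@(3, 21): e=[-8,32,52] → .
    (2,10)@(5, 21): e=[-2,46,32] → .
    (3,10)@(7, 21): e=[4,60,12] → X
    (4,10)@(9, 21): e=[10,74,-8] → .
  covered (11 px):
    . . . . .
    . . . . .
    . . . . .
    . . . . .
    . . . . .
    . . . . .
    . . . . X
    . . . X X
    . . X X X
    X X X X .
    . . . X .
    . . . . .
T1:
  2·area = 96
  edge (8, 0)→(2, 24): d=(-6,24) inclusive
  edge (2, 24)→(0, 16): d=(-2,-8) inclusive
  edge (0, 16)→(8, 0): d=(8,-16) inclusive
    (3,1)@(7, 3): e=[6,82,8] → X
    (4,1)@(9, 3): e=[-42,98,40] → .
    (3,2)@(7, 5): e=[-6,78,24] → .
    (2,3)@(5, 7): e=[30,58,8] → X
    (3,3)@(7, 7): e=[-18,74,40] → .
    (2,4)@(5, 9): e=[18,54,24] → X
    (3,4)@(7, 9): e=[-30,70,56] → .
    (1,5)@(3, 11): e=[54,34,8] → X
    (3,5)@(7, 11): e=[-42,66,72] → .
    (1,6)@(3, 13): e=[42,30,24] → X
    (2,6)@(5, 13): e=[-6,46,56] → .
    (0,7)@(1, 15): e=[78,10,8] → X
  covered (12 px):
    . . . . .
    . . . X .
    . . . . .
    . . X . .
    . . X . .
    . X X . .
    . X . . .
    X X . . .
    X X . . .
    X X . . .
    . . . . .
    . . . . .
T2:
  2·area = 120
  edge (4, 0)→(10, 0): d=(6,0) inclusive
  edge (10, 0)→(8, 20): d=(-2,20) inclusive
  edge (8, 20)→(4, 0): d=(-4,-20) inclusive
    (2,0)@(5, 1): e=[6,98,16] → X
    (3,0)@(7, 1): e=[6,58,56] → X
    (4,0)@(9, 1): e=[6,18,96] → X
    (2,1)@(5, 3): e=[18,94,8] → X
    (2,2)@(5, 5): e=[30,90,0] → X  [on edge]
    (2,3)@(5, 7): e=[42,86,-8] → .
    (3,3)@(7, 7): e=[42,46,32] → X
    (3,4)@(7, 9): e=[54,42,24] → X
    (3,5)@(7, 11): e=[66,38,16] → X
    (4,5)@(9, 11): e=[66,-2,56] → .
    (3,6)@(7, 13): e=[78,34,8] → X
    (4,6)@(9, 13): e=[78,-6,48] → .
    (3,7)@(7, 15): e=[90,30,0] → X  [on edge]
  covered (16 px):
    . . X X X
    . . X X X
    . . X X X
    . . . X X
    . . . X X
    . . . X .
    . . . X .
    . . . X .
    . . . . .
    . . . . .
    . . . . .
    . . . . .

Result: [10,8,78]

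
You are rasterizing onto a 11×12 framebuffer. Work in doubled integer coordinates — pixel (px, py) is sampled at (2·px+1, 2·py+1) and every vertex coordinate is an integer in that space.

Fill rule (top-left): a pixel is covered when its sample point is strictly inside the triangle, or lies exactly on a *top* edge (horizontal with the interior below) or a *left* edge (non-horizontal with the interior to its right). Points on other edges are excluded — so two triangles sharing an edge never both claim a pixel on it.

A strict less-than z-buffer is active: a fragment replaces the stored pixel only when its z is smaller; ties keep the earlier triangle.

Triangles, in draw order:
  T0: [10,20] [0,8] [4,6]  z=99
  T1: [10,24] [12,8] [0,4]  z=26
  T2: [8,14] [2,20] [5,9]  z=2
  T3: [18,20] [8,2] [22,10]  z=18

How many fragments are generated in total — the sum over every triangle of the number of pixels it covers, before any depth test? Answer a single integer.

T0:
  2·area = 68
  edge (10, 20)→(0, 8): d=(-10,-12) top-left  bias=+0
  edge (0, 8)→(4, 6): d=(4,-2) top-left  bias=+0
  edge (4, 6)→(10, 20): d=(6,14) right/bottom  bias=-1
    (1,3)@(3, 7): e=[46,2,20] → █
    (2,3)@(5, 7): e=[70,6,-8] → ·
    (0,4)@(1, 9): e=[2,6,60] → █
    (2,4)@(5, 9): e=[50,14,4] → █
    (3,4)@(7, 9): e=[74,18,-24] → ·
    (0,5)@(1, 11): e=[-18,14,72] → ·
    (1,5)@(3, 11): e=[6,18,44] → █
    (3,5)@(7, 11): e=[54,26,-12] → ·
    (1,6)@(3, 13): e=[-14,26,56] → ·
    (2,6)@(5, 13): e=[10,30,28] → █
    (3,6)@(7, 13): e=[34,34,0] → ·  [on edge]
    (2,7)@(5, 15): e=[-10,38,40] → ·
  covered (8 px):
    · · · · · · · · · · ·
    · · · · · · · · · · ·
    · · · · · · · · · · ·
    · █ · · · · · · · · ·
    █ █ █ · · · · · · · ·
    · █ █ · · · · · · · ·
    · · █ · · · · · · · ·
    · · · █ · · · · · · ·
    · · · · · · · · · · ·
    · · · · · · · · · · ·
    · · · · · · · · · · ·
    · · · · · · · · · · ·
T1:
  2·area = 200  (B↔C swapped to make it positive)
  edge (10, 24)→(0, 4): d=(-10,-20) top-left  bias=+0
  edge (0, 4)→(12, 8): d=(12,4) right/bottom  bias=-1
  edge (12, 8)→(10, 24): d=(-2,16) right/bottom  bias=-1
    (0,2)@(1, 5): e=[10,8,182] → █
    (1,2)@(3, 5): e=[50,0,150] → ·  [on edge]
    (0,3)@(1, 7): e=[-10,32,178] → ·
    (1,3)@(3, 7): e=[30,24,146] → █
    (2,3)@(5, 7): e=[70,16,114] → █
    (3,3)@(7, 7): e=[110,8,82] → █
    (4,3)@(9, 7): e=[150,0,50] → ·  [on edge]
    (1,4)@(3, 9): e=[10,48,142] → █
    (4,4)@(9, 9): e=[130,24,46] → █
    (5,4)@(11, 9): e=[170,16,14] → █
    (6,4)@(13, 9): e=[210,8,-18] → ·
    (7,4)@(15, 9): e=[250,0,-50] → ·  [on edge]
    (10,5)@(21, 11): e=[350,0,-150] → ·  [on edge]
  covered (24 px):
    · · · · · · · · · · ·
    · · · · · · · · · · ·
    █ · · · · · · · · · ·
    · █ █ █ · · · · · · ·
    · █ █ █ █ █ · · · · ·
    · · █ █ █ █ · · · · ·
    · · █ █ █ █ · · · · ·
    · · · █ █ █ · · · · ·
    · · · █ █ · · · · · ·
    · · · · █ · · · · · ·
    · · · · █ · · · · · ·
    · · · · · · · · · · ·
T2:
  2·area = 48
  edge (8, 14)→(2, 20): d=(-6,6) right/bottom  bias=-1
  edge (2, 20)→(5, 9): d=(3,-11) top-left  bias=+0
  edge (5, 9)→(8, 14): d=(3,5) right/bottom  bias=-1
    (10,0)@(21, 1): e=[0,152,-104] → ·  [on edge]
    (9,1)@(19, 3): e=[0,136,-88] → ·  [on edge]
    (8,2)@(17, 5): e=[0,120,-72] → ·  [on edge]
    (7,3)@(15, 7): e=[0,104,-56] → ·  [on edge]
    (2,4)@(5, 9): e=[48,0,0] → ·  [on edge]
    (6,4)@(13, 9): e=[0,88,-40] → ·  [on edge]
    (2,5)@(5, 11): e=[36,6,6] → █
    (3,5)@(7, 11): e=[24,28,-4] → ·
    (5,5)@(11, 11): e=[0,72,-24] → ·  [on edge]
    (2,6)@(5, 13): e=[24,12,12] → █
    (3,6)@(7, 13): e=[12,34,2] → █
    (4,6)@(9, 13): e=[0,56,-8] → ·  [on edge]
    (3,7)@(7, 15): e=[0,40,8] → ·  [on edge]
    (2,8)@(5, 17): e=[0,24,24] → ·  [on edge]
    (1,9)@(3, 19): e=[0,8,40] → ·  [on edge]
    (5,9)@(11, 19): e=[-48,96,0] → ·  [on edge]
    (0,10)@(1, 21): e=[0,-8,56] → ·  [on edge]
  covered (5 px):
    · · · · · · · · · · ·
    · · · · · · · · · · ·
    · · · · · · · · · · ·
    · · · · · · · · · · ·
    · · · · · · · · · · ·
    · · █ · · · · · · · ·
    · · █ █ · · · · · · ·
    · · █ · · · · · · · ·
    · █ · · · · · · · · ·
    · · · · · · · · · · ·
    · · · · · · · · · · ·
    · · · · · · · · · · ·
T3:
  2·area = 172
  edge (18, 20)→(8, 2): d=(-10,-18) top-left  bias=+0
  edge (8, 2)→(22, 10): d=(14,8) right/bottom  bias=-1
  edge (22, 10)→(18, 20): d=(-4,10) right/bottom  bias=-1
    (4,1)@(9, 3): e=[8,6,158] → █
    (5,1)@(11, 3): e=[44,-10,138] → ·
    (4,2)@(9, 5): e=[-12,34,150] → ·
    (5,2)@(11, 5): e=[24,18,130] → █
    (6,2)@(13, 5): e=[60,2,110] → █
    (7,2)@(15, 5): e=[96,-14,90] → ·
    (5,3)@(11, 7): e=[4,46,122] → █
    (7,3)@(15, 7): e=[76,14,82] → █
    (8,3)@(17, 7): e=[112,-2,62] → ·
    (5,4)@(11, 9): e=[-16,74,114] → ·
    (6,4)@(13, 9): e=[20,58,94] → █
    (8,4)@(17, 9): e=[92,26,54] → █
    (6,5)@(13, 11): e=[0,86,86] → █  [on edge]
  covered (22 px):
    · · · · · · · · · · ·
    · · · · █ · · · · · ·
    · · · · · █ █ · · · ·
    · · · · · █ █ █ · · ·
    · · · · · · █ █ █ █ ·
    · · · · · · █ █ █ █ █
    · · · · · · · █ █ █ ·
    · · · · · · · · █ █ ·
    · · · · · · · · █ █ ·
    · · · · · · · · · · ·
    · · · · · · · · · · ·
    · · · · · · · · · · ·

Final: 59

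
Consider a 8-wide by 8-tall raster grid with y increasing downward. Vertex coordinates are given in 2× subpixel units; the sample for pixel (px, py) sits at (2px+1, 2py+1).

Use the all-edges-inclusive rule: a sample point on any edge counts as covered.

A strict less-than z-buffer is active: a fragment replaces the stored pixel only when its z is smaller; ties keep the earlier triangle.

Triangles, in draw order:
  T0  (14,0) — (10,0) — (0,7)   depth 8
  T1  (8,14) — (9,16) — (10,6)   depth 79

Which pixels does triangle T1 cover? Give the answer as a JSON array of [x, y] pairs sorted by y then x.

T0:
  2·area = 28  (B↔C swapped to make it positive)
  edge (14, 0)→(0, 7): d=(-14,7) inclusive
  edge (0, 7)→(10, 0): d=(10,-7) inclusive
  edge (10, 0)→(14, 0): d=(4,0) inclusive
    (4,0)@(9, 1): e=[21,3,4] → █
    (5,0)@(11, 1): e=[7,17,4] → █
    (6,0)@(13, 1): e=[-7,31,4] → ·
    (3,1)@(7, 3): e=[7,9,12] → █
    (4,1)@(9, 3): e=[-7,23,12] → ·
    (5,1)@(11, 3): e=[-21,37,12] → ·
    (1,2)@(3, 5): e=[7,1,20] → █
    (2,2)@(5, 5): e=[-7,15,20] → ·
    (3,2)@(7, 5): e=[-21,29,20] → ·
    (1,3)@(3, 7): e=[-21,21,28] → ·
  covered (4 px):
    · · · · █ █ · ·
    · · · █ · · · ·
    · █ · · · · · ·
    · · · · · · · ·
    · · · · · · · ·
    · · · · · · · ·
    · · · · · · · ·
    · · · · · · · ·
T1:
  2·area = 12  (B↔C swapped to make it positive)
  edge (8, 14)→(10, 6): d=(2,-8) inclusive
  edge (10, 6)→(9, 16): d=(-1,10) inclusive
  edge (9, 16)→(8, 14): d=(-1,-2) inclusive
    (4,5)@(9, 11): e=[2,5,5] → █
    (5,5)@(11, 11): e=[18,-15,9] → ·
    (4,6)@(9, 13): e=[6,3,3] → █
    (5,6)@(11, 13): e=[22,-17,7] → ·
    (4,7)@(9, 15): e=[10,1,1] → █
    (5,7)@(11, 15): e=[26,-19,5] → ·
  covered (3 px):
    · · · · · · · ·
    · · · · · · · ·
    · · · · · · · ·
    · · · · · · · ·
    · · · · · · · ·
    · · · · █ · · ·
    · · · · █ · · ·
    · · · · █ · · ·

Result: [[4,5],[4,6],[4,7]]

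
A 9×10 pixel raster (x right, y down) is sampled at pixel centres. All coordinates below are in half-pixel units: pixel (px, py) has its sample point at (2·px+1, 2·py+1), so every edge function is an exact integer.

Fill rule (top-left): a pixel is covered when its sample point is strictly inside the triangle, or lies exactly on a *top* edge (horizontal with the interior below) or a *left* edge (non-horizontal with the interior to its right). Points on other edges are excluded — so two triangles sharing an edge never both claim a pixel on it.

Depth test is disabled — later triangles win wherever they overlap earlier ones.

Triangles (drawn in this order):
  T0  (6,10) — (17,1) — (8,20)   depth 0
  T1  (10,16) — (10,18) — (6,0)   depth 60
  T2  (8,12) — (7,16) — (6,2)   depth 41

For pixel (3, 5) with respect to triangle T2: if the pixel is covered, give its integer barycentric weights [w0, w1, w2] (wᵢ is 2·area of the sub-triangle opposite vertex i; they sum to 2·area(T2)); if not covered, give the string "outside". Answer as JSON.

T0:
  2·area = 128
  edge (6, 10)→(17, 1): d=(11,-9) top-left  bias=+0
  edge (17, 1)→(8, 20): d=(-9,19) right/bottom  bias=-1
  edge (8, 20)→(6, 10): d=(-2,-10) top-left  bias=+0
    (8,0)@(17, 1): e=[0,0,128] → ·  [on edge]
    (7,1)@(15, 3): e=[4,20,104] → █
    (8,1)@(17, 3): e=[22,-18,124] → ·
    (2,2)@(5, 5): e=[-64,192,0] → ·  [on edge]
    (6,2)@(13, 5): e=[8,40,80] → █
    (8,2)@(17, 5): e=[44,-36,120] → ·
    (5,3)@(11, 7): e=[12,60,56] → █
    (7,3)@(15, 7): e=[48,-16,96] → ·
    (4,4)@(9, 9): e=[16,80,32] → █
    (7,4)@(15, 9): e=[70,-34,92] → ·
    (3,5)@(7, 11): e=[20,100,8] → █
    (6,5)@(13, 11): e=[74,-14,68] → ·
    (3,7)@(7, 15): e=[64,64,0] → █  [on edge]
  covered (17 px):
    · · · · · · · · ·
    · · · · · · · █ ·
    · · · · · · █ █ ·
    · · · · · █ █ · ·
    · · · · █ █ █ · ·
    · · · █ █ █ · · ·
    · · · █ █ █ · · ·
    · · · █ █ · · · ·
    · · · · █ · · · ·
    · · · · · · · · ·
T1:
  2·area = 8
  edge (10, 16)→(10, 18): d=(0,2) right/bottom  bias=-1
  edge (10, 18)→(6, 0): d=(-4,-18) top-left  bias=+0
  edge (6, 0)→(10, 16): d=(4,16) right/bottom  bias=-1
    (4,6)@(9, 13): e=[2,2,4] → █
    (5,6)@(11, 13): e=[-2,38,-28] → ·
    (4,7)@(9, 15): e=[2,-6,12] → ·
  covered (1 px):
    · · · · · · · · ·
    · · · · · · · · ·
    · · · · · · · · ·
    · · · · · · · · ·
    · · · · · · · · ·
    · · · · · · · · ·
    · · · · █ · · · ·
    · · · · · · · · ·
    · · · · · · · · ·
    · · · · · · · · ·
T2:
  2·area = 18
  edge (8, 12)→(7, 16): d=(-1,4) right/bottom  bias=-1
  edge (7, 16)→(6, 2): d=(-1,-14) top-left  bias=+0
  edge (6, 2)→(8, 12): d=(2,10) right/bottom  bias=-1
    (3,3)@(7, 7): e=[9,9,0] → ·  [on edge]
    (3,4)@(7, 9): e=[7,7,4] → █
    (4,4)@(9, 9): e=[-1,35,-16] → ·
    (3,5)@(7, 11): e=[5,5,8] → █
    (4,5)@(9, 11): e=[-3,33,-12] → ·
    (3,6)@(7, 13): e=[3,3,12] → █
    (4,6)@(9, 13): e=[-5,31,-8] → ·
    (3,7)@(7, 15): e=[1,1,16] → █
    (4,7)@(9, 15): e=[-7,29,-4] → ·
    (3,8)@(7, 17): e=[-1,-1,20] → ·
    (4,8)@(9, 17): e=[-9,27,0] → ·  [on edge]
  covered (4 px):
    · · · · · · · · ·
    · · · · · · · · ·
    · · · · · · · · ·
    · · · · · · · · ·
    · · · █ · · · · ·
    · · · █ · · · · ·
    · · · █ · · · · ·
    · · · █ · · · · ·
    · · · · · · · · ·
    · · · · · · · · ·

Answer: [5,8,5]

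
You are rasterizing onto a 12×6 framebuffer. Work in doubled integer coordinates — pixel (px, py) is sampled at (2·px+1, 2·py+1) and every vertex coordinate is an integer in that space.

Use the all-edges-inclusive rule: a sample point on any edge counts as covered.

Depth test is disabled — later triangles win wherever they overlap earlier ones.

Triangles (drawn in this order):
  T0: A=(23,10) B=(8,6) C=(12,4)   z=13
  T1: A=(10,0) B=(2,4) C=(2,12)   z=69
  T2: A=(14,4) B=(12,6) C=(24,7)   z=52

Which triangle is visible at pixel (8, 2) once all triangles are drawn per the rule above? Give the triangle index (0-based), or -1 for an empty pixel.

T0:
  2·area = 46
  edge (23, 10)→(8, 6): d=(-15,-4) inclusive
  edge (8, 6)→(12, 4): d=(4,-2) inclusive
  edge (12, 4)→(23, 10): d=(11,6) inclusive
    (5,2)@(11, 5): e=[27,2,17] → X
    (6,2)@(13, 5): e=[35,6,5] → X
    (7,2)@(15, 5): e=[43,10,-7] → .
    (5,3)@(11, 7): e=[-3,10,39] → .
    (6,3)@(13, 7): e=[5,14,27] → X
    (7,3)@(15, 7): e=[13,18,15] → X
    (8,3)@(17, 7): e=[21,22,3] → X
    (9,3)@(19, 7): e=[29,26,-9] → .
    (6,4)@(13, 9): e=[-25,22,49] → .
    (7,4)@(15, 9): e=[-17,26,37] → .
    (8,4)@(17, 9): e=[-9,30,25] → .
    (10,4)@(21, 9): e=[7,38,1] → X
  covered (6 px):
    . . . . . . . . . . . .
    . . . . . . . . . . . .
    . . . . . X X . . . . .
    . . . . . . X X X . . .
    . . . . . . . . . . X .
    . . . . . . . . . . . .
T1:
  2·area = 64  (B↔C swapped to make it positive)
  edge (10, 0)→(2, 12): d=(-8,12) inclusive
  edge (2, 12)→(2, 4): d=(0,-8) inclusive
  edge (2, 4)→(10, 0): d=(8,-4) inclusive
    (4,0)@(9, 1): e=[4,56,4] → X
    (5,0)@(11, 1): e=[-20,72,12] → .
    (2,1)@(5, 3): e=[36,24,4] → X
    (3,1)@(7, 3): e=[12,40,12] → X
    (4,1)@(9, 3): e=[-12,56,20] → .
    (1,2)@(3, 5): e=[44,8,12] → X
    (3,2)@(7, 5): e=[-4,40,28] → .
    (1,3)@(3, 7): e=[28,8,28] → X
    (3,3)@(7, 7): e=[-20,40,44] → .
    (1,4)@(3, 9): e=[12,8,44] → X
    (2,4)@(5, 9): e=[-12,24,52] → .
    (1,5)@(3, 11): e=[-4,8,60] → .
  covered (8 px):
    . . . . X . . . . . . .
    . . X X . . . . . . . .
    . X X . . . . . . . . .
    . X X . . . . . . . . .
    . X . . . . . . . . . .
    . . . . . . . . . . . .
T2:
  2·area = 26  (B↔C swapped to make it positive)
  edge (14, 4)→(24, 7): d=(10,3) inclusive
  edge (24, 7)→(12, 6): d=(-12,-1) inclusive
  edge (12, 6)→(14, 4): d=(2,-2) inclusive
    (8,0)@(17, 1): e=[-39,65,0] → .  [on edge]
    (7,1)@(15, 3): e=[-13,39,0] → .  [on edge]
    (6,2)@(13, 5): e=[13,13,0] → X  [on edge]
    (7,2)@(15, 5): e=[7,15,4] → X
    (8,2)@(17, 5): e=[1,17,8] → X
    (9,2)@(19, 5): e=[-5,19,12] → .
    (5,3)@(11, 7): e=[39,-13,0] → .  [on edge]
    (6,3)@(13, 7): e=[33,-11,4] → .
    (7,3)@(15, 7): e=[27,-9,8] → .
    (8,3)@(17, 7): e=[21,-7,12] → .
    (4,4)@(9, 9): e=[65,-39,0] → .  [on edge]
    (3,5)@(7, 11): e=[91,-65,0] → .  [on edge]
  covered (3 px):
    . . . . . . . . . . . .
    . . . . . . . . . . . .
    . . . . . . X X X . . .
    . . . . . . . . . . . .
    . . . . . . . . . . . .
    . . . . . . . . . . . .

Z-buffer (winner per pixel, '.' = empty):
  . . . . 1 . . . . . . .
  . . 1 1 . . . . . . . .
  . 1 1 . . 0 2 2 2 . . .
  . 1 1 . . . 0 0 0 . . .
  . 1 . . . . . . . . 0 .
  . . . . . . . . . . . .

Result: 2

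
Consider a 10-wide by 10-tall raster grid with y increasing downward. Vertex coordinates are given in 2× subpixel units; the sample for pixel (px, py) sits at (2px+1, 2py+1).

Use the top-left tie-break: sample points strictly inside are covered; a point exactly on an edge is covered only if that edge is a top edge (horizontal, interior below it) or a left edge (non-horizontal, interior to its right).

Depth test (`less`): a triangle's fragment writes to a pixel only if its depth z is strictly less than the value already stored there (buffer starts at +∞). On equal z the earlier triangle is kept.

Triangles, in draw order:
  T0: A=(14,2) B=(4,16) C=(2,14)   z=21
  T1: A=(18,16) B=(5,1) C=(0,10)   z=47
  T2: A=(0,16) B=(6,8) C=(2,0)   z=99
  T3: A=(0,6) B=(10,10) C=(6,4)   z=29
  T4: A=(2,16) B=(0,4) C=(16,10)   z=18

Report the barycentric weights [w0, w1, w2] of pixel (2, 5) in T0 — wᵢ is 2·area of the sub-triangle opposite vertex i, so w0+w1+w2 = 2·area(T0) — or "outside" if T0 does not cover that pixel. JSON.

T0:
  2·area = 48
  edge (14, 2)→(4, 16): d=(-10,14) right/bottom  bias=-1
  edge (4, 16)→(2, 14): d=(-2,-2) top-left  bias=+0
  edge (2, 14)→(14, 2): d=(12,-12) top-left  bias=+0
    (7,0)@(15, 1): e=[-4,52,0] → .  [on edge]
    (6,1)@(13, 3): e=[4,44,0] → X  [on edge]
    (7,1)@(15, 3): e=[-24,48,24] → .
    (5,2)@(11, 5): e=[12,36,0] → X  [on edge]
    (6,2)@(13, 5): e=[-16,40,24] → .
    (4,3)@(9, 7): e=[20,28,0] → X  [on edge]
    (5,3)@(11, 7): e=[-8,32,24] → .
    (3,4)@(7, 9): e=[28,20,0] → X  [on edge]
    (4,4)@(9, 9): e=[0,24,24] → .  [on edge]
    (2,5)@(5, 11): e=[36,12,0] → X  [on edge]
    (4,5)@(9, 11): e=[-20,20,48] → .
    (0,6)@(1, 13): e=[72,0,-24] → .  [on edge]
    (1,6)@(3, 13): e=[44,4,0] → X  [on edge]
    (0,7)@(1, 15): e=[52,-4,0] → .  [on edge]
    (1,7)@(3, 15): e=[24,0,24] → X  [on edge]
    (2,8)@(5, 17): e=[-24,0,72] → .  [on edge]
    (3,9)@(7, 19): e=[-72,0,120] → .  [on edge]
  covered (9 px):
    . . . . . . . . . .
    . . . . . . X . . .
    . . . . . X . . . .
    . . . . X . . . . .
    . . . X . . . . . .
    . . X X . . . . . .
    . X X . . . . . . .
    . X . . . . . . . .
    . . . . . . . . . .
    . . . . . . . . . .
T1:
  2·area = 192  (B↔C swapped to make it positive)
  edge (18, 16)→(0, 10): d=(-18,-6) top-left  bias=+0
  edge (0, 10)→(5, 1): d=(5,-9) top-left  bias=+0
  edge (5, 1)→(18, 16): d=(13,15) right/bottom  bias=-1
    (2,0)@(5, 1): e=[192,0,0] → .  [on edge]
    (2,1)@(5, 3): e=[156,10,26] → X
    (3,1)@(7, 3): e=[168,28,-4] → .
    (1,2)@(3, 5): e=[108,2,82] → X
    (3,2)@(7, 5): e=[132,38,22] → X
    (4,2)@(9, 5): e=[144,56,-8] → .
    (1,3)@(3, 7): e=[72,12,108] → X
    (4,3)@(9, 7): e=[108,66,18] → X
    (5,3)@(11, 7): e=[120,84,-12] → .
    (0,4)@(1, 9): e=[24,4,164] → X
    (5,4)@(11, 9): e=[84,94,14] → X
    (6,4)@(13, 9): e=[96,112,-16] → .
    (1,5)@(3, 11): e=[0,32,160] → X  [on edge]
    (4,6)@(9, 13): e=[0,96,96] → X  [on edge]
    (7,7)@(15, 15): e=[0,160,32] → X  [on edge]
  covered (26 px):
    . . . . . . . . . .
    . . X . . . . . . .
    . X X X . . . . . .
    . X X X X . . . . .
    X X X X X X . . . .
    . X X X X X X . . .
    . . . . X X X X . .
    . . . . . . . X X .
    . . . . . . . . . .
    . . . . . . . . . .
T2:
  2·area = 80  (B↔C swapped to make it positive)
  edge (0, 16)→(2, 0): d=(2,-16) top-left  bias=+0
  edge (2, 0)→(6, 8): d=(4,8) right/bottom  bias=-1
  edge (6, 8)→(0, 16): d=(-6,8) right/bottom  bias=-1
    (1,1)@(3, 3): e=[22,4,54] → X
    (2,1)@(5, 3): e=[54,-12,38] → .
    (1,2)@(3, 5): e=[26,12,42] → X
    (2,2)@(5, 5): e=[58,-4,26] → .
    (1,3)@(3, 7): e=[30,20,30] → X
    (2,3)@(5, 7): e=[62,4,14] → X
    (3,3)@(7, 7): e=[94,-12,-2] → .
    (0,4)@(1, 9): e=[2,44,34] → X
    (3,4)@(7, 9): e=[98,-4,-14] → .
    (0,5)@(1, 11): e=[6,52,22] → X
    (2,5)@(5, 11): e=[70,20,-10] → .
    (0,6)@(1, 13): e=[10,60,10] → X
  covered (10 px):
    . . . . . . . . . .
    . X . . . . . . . .
    . X . . . . . . . .
    . X X . . . . . . .
    X X X . . . . . . .
    X X . . . . . . . .
    X . . . . . . . . .
    . . . . . . . . . .
    . . . . . . . . . .
    . . . . . . . . . .
T3:
  2·area = 44  (B↔C swapped to make it positive)
  edge (0, 6)→(6, 4): d=(6,-2) top-left  bias=+0
  edge (6, 4)→(10, 10): d=(4,6) right/bottom  bias=-1
  edge (10, 10)→(0, 6): d=(-10,-4) top-left  bias=+0
    (7,0)@(15, 1): e=[0,-66,110] → .  [on edge]
    (4,1)@(9, 3): e=[0,-22,66] → .  [on edge]
    (1,2)@(3, 5): e=[0,22,22] → X  [on edge]
    (2,2)@(5, 5): e=[4,10,30] → X
    (3,2)@(7, 5): e=[8,-2,38] → .
    (1,3)@(3, 7): e=[12,30,2] → X
    (3,3)@(7, 7): e=[20,6,18] → X
    (4,3)@(9, 7): e=[24,-6,26] → .
    (1,4)@(3, 9): e=[24,38,-18] → .
    (2,4)@(5, 9): e=[28,26,-10] → .
    (3,4)@(7, 9): e=[32,14,-2] → .
    (4,4)@(9, 9): e=[36,2,6] → X
  covered (6 px):
    . . . . . . . . . .
    . . . . . . . . . .
    . X X . . . . . . .
    . X X X . . . . . .
    . . . . X . . . . .
    . . . . . . . . . .
    . . . . . . . . . .
    . . . . . . . . . .
    . . . . . . . . . .
    . . . . . . . . . .
T4:
  2·area = 180
  edge (2, 16)→(0, 4): d=(-2,-12) top-left  bias=+0
  edge (0, 4)→(16, 10): d=(16,6) right/bottom  bias=-1
  edge (16, 10)→(2, 16): d=(-14,6) right/bottom  bias=-1
    (0,2)@(1, 5): e=[10,10,160] → X
    (1,2)@(3, 5): e=[34,-2,148] → .
    (0,3)@(1, 7): e=[6,42,132] → X
    (1,3)@(3, 7): e=[30,30,120] → X
    (2,3)@(5, 7): e=[54,18,108] → X
    (3,3)@(7, 7): e=[78,6,96] → X
    (4,3)@(9, 7): e=[102,-6,84] → .
    (0,4)@(1, 9): e=[2,74,104] → X
    (4,4)@(9, 9): e=[98,26,56] → X
    (5,4)@(11, 9): e=[122,14,44] → X
    (6,4)@(13, 9): e=[146,2,32] → X
    (7,4)@(15, 9): e=[170,-10,20] → .
    (4,6)@(9, 13): e=[90,90,0] → .  [on edge]
  covered (22 px):
    . . . . . . . . . .
    . . . . . . . . . .
    X . . . . . . . . .
    X X X X . . . . . .
    X X X X X X X . . .
    . X X X X X X . . .
    . X X X . . . . . .
    . X . . . . . . . .
    . . . . . . . . . .
    . . . . . . . . . .

Final: [12,0,36]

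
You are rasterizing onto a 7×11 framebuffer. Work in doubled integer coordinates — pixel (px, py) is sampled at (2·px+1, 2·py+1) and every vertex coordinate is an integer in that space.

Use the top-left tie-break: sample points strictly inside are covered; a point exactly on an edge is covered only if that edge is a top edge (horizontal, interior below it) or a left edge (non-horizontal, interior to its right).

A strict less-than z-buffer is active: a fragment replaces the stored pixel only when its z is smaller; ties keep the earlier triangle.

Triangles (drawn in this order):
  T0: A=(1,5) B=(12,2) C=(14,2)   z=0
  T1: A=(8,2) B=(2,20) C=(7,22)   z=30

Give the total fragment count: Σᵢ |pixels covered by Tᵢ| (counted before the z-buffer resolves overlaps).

T0:
  2·area = 6
  edge (1, 5)→(12, 2): d=(11,-3) top-left  bias=+0
  edge (12, 2)→(14, 2): d=(2,0) top-left  bias=+0
  edge (14, 2)→(1, 5): d=(-13,3) right/bottom  bias=-1
    (4,1)@(9, 3): e=[2,2,2] → #
    (5,1)@(11, 3): e=[8,2,-4] → ·
    (0,2)@(1, 5): e=[0,6,0] → ·  [on edge]
    (4,2)@(9, 5): e=[24,6,-24] → ·
  covered (1 px):
    · · · · · · ·
    · · · · # · ·
    · · · · · · ·
    · · · · · · ·
    · · · · · · ·
    · · · · · · ·
    · · · · · · ·
    · · · · · · ·
    · · · · · · ·
    · · · · · · ·
    · · · · · · ·
T1:
  2·area = 102  (B↔C swapped to make it positive)
  edge (8, 2)→(7, 22): d=(-1,20) right/bottom  bias=-1
  edge (7, 22)→(2, 20): d=(-5,-2) top-left  bias=+0
  edge (2, 20)→(8, 2): d=(6,-18) top-left  bias=+0
    (3,2)@(7, 5): e=[17,85,0] → #  [on edge]
    (4,2)@(9, 5): e=[-23,89,36] → ·
    (3,3)@(7, 7): e=[15,75,12] → #
    (4,3)@(9, 7): e=[-25,79,48] → ·
    (3,4)@(7, 9): e=[13,65,24] → #
    (4,4)@(9, 9): e=[-27,69,60] → ·
    (2,5)@(5, 11): e=[51,51,0] → #  [on edge]
    (4,5)@(9, 11): e=[-29,59,72] → ·
    (2,6)@(5, 13): e=[49,41,12] → #
    (4,6)@(9, 13): e=[-31,49,84] → ·
    (2,7)@(5, 15): e=[47,31,24] → #
    (4,7)@(9, 15): e=[-33,39,96] → ·
    (1,8)@(3, 17): e=[85,17,0] → #  [on edge]
  covered (17 px):
    · · · · · · ·
    · · · · · · ·
    · · · # · · ·
    · · · # · · ·
    · · · # · · ·
    · · # # · · ·
    · · # # · · ·
    · · # # · · ·
    · # # # · · ·
    · # # # · · ·
    · · # # · · ·

Result: 18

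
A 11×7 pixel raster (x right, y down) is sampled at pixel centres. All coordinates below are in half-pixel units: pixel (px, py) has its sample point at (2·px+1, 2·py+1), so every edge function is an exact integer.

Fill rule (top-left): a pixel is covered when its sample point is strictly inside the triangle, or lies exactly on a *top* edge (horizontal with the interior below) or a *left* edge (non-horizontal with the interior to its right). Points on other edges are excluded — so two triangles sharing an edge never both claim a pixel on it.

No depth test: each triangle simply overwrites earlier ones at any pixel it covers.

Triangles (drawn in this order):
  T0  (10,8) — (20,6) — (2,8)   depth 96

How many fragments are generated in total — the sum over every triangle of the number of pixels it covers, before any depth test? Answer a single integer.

T0:
  2·area = 16  (B↔C swapped to make it positive)
  edge (10, 8)→(2, 8): d=(-8,0) right/bottom  bias=-1
  edge (2, 8)→(20, 6): d=(18,-2) top-left  bias=+0
  edge (20, 6)→(10, 8): d=(-10,2) right/bottom  bias=-1
    (5,3)@(11, 7): e=[8,0,8] → █  [on edge]
    (6,3)@(13, 7): e=[8,4,4] → █
    (7,3)@(15, 7): e=[8,8,0] → ·  [on edge]
    (2,4)@(5, 9): e=[-8,24,0] → ·  [on edge]
    (5,4)@(11, 9): e=[-8,36,-12] → ·
    (6,4)@(13, 9): e=[-8,40,-16] → ·
  covered (2 px):
    · · · · · · · · · · ·
    · · · · · · · · · · ·
    · · · · · · · · · · ·
    · · · · · █ █ · · · ·
    · · · · · · · · · · ·
    · · · · · · · · · · ·
    · · · · · · · · · · ·

Result: 2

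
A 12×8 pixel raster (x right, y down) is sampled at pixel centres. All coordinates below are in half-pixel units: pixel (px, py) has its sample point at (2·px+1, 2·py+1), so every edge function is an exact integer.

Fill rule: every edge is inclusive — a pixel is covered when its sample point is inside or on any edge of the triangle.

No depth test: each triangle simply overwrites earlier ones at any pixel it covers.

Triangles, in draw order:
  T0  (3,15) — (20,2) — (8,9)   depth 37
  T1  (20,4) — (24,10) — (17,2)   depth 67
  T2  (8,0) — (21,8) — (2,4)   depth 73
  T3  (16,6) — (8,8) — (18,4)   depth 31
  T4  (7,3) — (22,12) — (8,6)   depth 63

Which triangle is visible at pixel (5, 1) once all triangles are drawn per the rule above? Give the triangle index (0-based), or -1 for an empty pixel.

T0:
  2·area = 37  (B↔C swapped to make it positive)
  edge (3, 15)→(8, 9): d=(5,-6) inclusive
  edge (8, 9)→(20, 2): d=(12,-7) inclusive
  edge (20, 2)→(3, 15): d=(-17,13) inclusive
    (6,1)@(13, 3): e=[0,-37,74] → ·  [on edge]
    (7,2)@(15, 5): e=[22,1,14] → █
    (8,2)@(17, 5): e=[34,15,-12] → ·
    (6,3)@(13, 7): e=[20,11,6] → █
    (7,3)@(15, 7): e=[32,25,-20] → ·
    (4,4)@(9, 9): e=[6,7,24] → █
    (5,4)@(11, 9): e=[18,21,-2] → ·
    (6,4)@(13, 9): e=[30,35,-28] → ·
    (3,5)@(7, 11): e=[4,17,16] → █
    (4,5)@(9, 11): e=[16,31,-10] → ·
    (2,6)@(5, 13): e=[2,27,8] → █
    (3,6)@(7, 13): e=[14,41,-18] → ·
    (1,7)@(3, 15): e=[0,37,0] → █  [on edge]
  covered (6 px):
    · · · · · · · · · · · ·
    · · · · · · · · · · · ·
    · · · · · · · █ · · · ·
    · · · · · · █ · · · · ·
    · · · · █ · · · · · · ·
    · · · █ · · · · · · · ·
    · · █ · · · · · · · · ·
    · █ · · · · · · · · · ·
T1:
  2·area = 10
  edge (20, 4)→(24, 10): d=(4,6) inclusive
  edge (24, 10)→(17, 2): d=(-7,-8) inclusive
  edge (17, 2)→(20, 4): d=(3,2) inclusive
  covered (0 px):
    · · · · · · · · · · · ·
    · · · · · · · · · · · ·
    · · · · · · · · · · · ·
    · · · · · · · · · · · ·
    · · · · · · · · · · · ·
    · · · · · · · · · · · ·
    · · · · · · · · · · · ·
    · · · · · · · · · · · ·
T2:
  2·area = 100
  edge (8, 0)→(21, 8): d=(13,8) inclusive
  edge (21, 8)→(2, 4): d=(-19,-4) inclusive
  edge (2, 4)→(8, 0): d=(6,-4) inclusive
    (3,0)@(7, 1): e=[21,77,2] → █
    (4,0)@(9, 1): e=[5,85,10] → █
    (5,0)@(11, 1): e=[-11,93,18] → ·
    (2,1)@(5, 3): e=[63,31,6] → █
    (5,1)@(11, 3): e=[15,55,30] → █
    (6,1)@(13, 3): e=[-1,63,38] → ·
    (2,2)@(5, 5): e=[89,-7,18] → ·
    (3,2)@(7, 5): e=[73,1,26] → █
    (6,2)@(13, 5): e=[25,25,50] → █
    (7,2)@(15, 5): e=[9,33,58] → █
    (8,2)@(17, 5): e=[-7,41,66] → ·
    (3,3)@(7, 7): e=[99,-37,38] → ·
  covered (13 px):
    · · · █ █ · · · · · · ·
    · · █ █ █ █ · · · · · ·
    · · · █ █ █ █ █ · · · ·
    · · · · · · · · █ █ · ·
    · · · · · · · · · · · ·
    · · · · · · · · · · · ·
    · · · · · · · · · · · ·
    · · · · · · · · · · · ·
T3:
  2·area = 12
  edge (16, 6)→(8, 8): d=(-8,2) inclusive
  edge (8, 8)→(18, 4): d=(10,-4) inclusive
  edge (18, 4)→(16, 6): d=(-2,2) inclusive
    (10,0)@(21, 1): e=[30,-18,0] → ·  [on edge]
    (9,1)@(19, 3): e=[18,-6,0] → ·  [on edge]
    (8,2)@(17, 5): e=[6,6,0] → █  [on edge]
    (9,2)@(19, 5): e=[2,14,-4] → ·
    (5,3)@(11, 7): e=[2,2,8] → █
    (6,3)@(13, 7): e=[-2,10,4] → ·
    (7,3)@(15, 7): e=[-6,18,0] → ·  [on edge]
    (8,3)@(17, 7): e=[-10,26,-4] → ·
    (5,4)@(11, 9): e=[-14,22,4] → ·
    (6,4)@(13, 9): e=[-18,30,0] → ·  [on edge]
    (5,5)@(11, 11): e=[-30,42,0] → ·  [on edge]
    (4,6)@(9, 13): e=[-42,54,0] → ·  [on edge]
    (3,7)@(7, 15): e=[-54,66,0] → ·  [on edge]
  covered (2 px):
    · · · · · · · · · · · ·
    · · · · · · · · · · · ·
    · · · · · · · · █ · · ·
    · · · · · █ · · · · · ·
    · · · · · · · · · · · ·
    · · · · · · · · · · · ·
    · · · · · · · · · · · ·
    · · · · · · · · · · · ·
T4:
  2·area = 36
  edge (7, 3)→(22, 12): d=(15,9) inclusive
  edge (22, 12)→(8, 6): d=(-14,-6) inclusive
  edge (8, 6)→(7, 3): d=(-1,-3) inclusive
    (0,1)@(1, 3): e=[54,0,-18] → ·  [on edge]
    (3,1)@(7, 3): e=[0,36,0] → █  [on edge]
    (4,1)@(9, 3): e=[-18,48,6] → ·
    (3,2)@(7, 5): e=[30,8,-2] → ·
    (4,2)@(9, 5): e=[12,20,4] → █
    (5,2)@(11, 5): e=[-6,32,10] → ·
    (4,3)@(9, 7): e=[42,-8,2] → ·
    (5,3)@(11, 7): e=[24,4,8] → █
    (6,3)@(13, 7): e=[6,16,14] → █
    (7,3)@(15, 7): e=[-12,28,20] → ·
    (4,4)@(9, 9): e=[72,-36,0] → ·  [on edge]
    (5,4)@(11, 9): e=[54,-24,6] → ·
    (7,4)@(15, 9): e=[18,0,18] → █  [on edge]
    (8,4)@(17, 9): e=[0,12,24] → █  [on edge]
    (5,7)@(11, 15): e=[144,-108,0] → ·  [on edge]
  covered (6 px):
    · · · · · · · · · · · ·
    · · · █ · · · · · · · ·
    · · · · █ · · · · · · ·
    · · · · · █ █ · · · · ·
    · · · · · · · █ █ · · ·
    · · · · · · · · · · · ·
    · · · · · · · · · · · ·
    · · · · · · · · · · · ·

Z-buffer (winner per pixel, '.' = empty):
  . . . 2 2 . . . . . . .
  . . 2 4 2 2 . . . . . .
  . . . 2 4 2 2 2 3 . . .
  . . . . . 4 4 . 2 2 . .
  . . . . 0 . . 4 4 . . .
  . . . 0 . . . . . . . .
  . . 0 . . . . . . . . .
  . 0 . . . . . . . . . .

Final: 2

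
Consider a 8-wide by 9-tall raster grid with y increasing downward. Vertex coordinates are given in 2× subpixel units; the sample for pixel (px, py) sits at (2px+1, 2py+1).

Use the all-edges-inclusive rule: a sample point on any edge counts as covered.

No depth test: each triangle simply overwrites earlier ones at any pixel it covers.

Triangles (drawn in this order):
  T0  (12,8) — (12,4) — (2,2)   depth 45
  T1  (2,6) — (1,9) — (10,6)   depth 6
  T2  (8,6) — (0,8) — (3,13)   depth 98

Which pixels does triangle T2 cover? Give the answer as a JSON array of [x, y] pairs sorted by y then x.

T0:
  2·area = 40  (B↔C swapped to make it positive)
  edge (12, 8)→(2, 2): d=(-10,-6) inclusive
  edge (2, 2)→(12, 4): d=(10,2) inclusive
  edge (12, 4)→(12, 8): d=(0,4) inclusive
    (2,1)@(5, 3): e=[8,4,28] → #
    (3,1)@(7, 3): e=[20,0,20] → #  [on edge]
    (4,1)@(9, 3): e=[32,-4,12] → ·
    (2,2)@(5, 5): e=[-12,24,28] → ·
    (3,2)@(7, 5): e=[0,20,20] → #  [on edge]
    (4,2)@(9, 5): e=[12,16,12] → #
    (5,2)@(11, 5): e=[24,12,4] → #
    (6,2)@(13, 5): e=[36,8,-4] → ·
    (3,3)@(7, 7): e=[-20,40,20] → ·
    (4,3)@(9, 7): e=[-8,36,12] → ·
    (5,3)@(11, 7): e=[4,32,4] → #
    (6,3)@(13, 7): e=[16,28,-4] → ·
  covered (6 px):
    · · · · · · · ·
    · · # # · · · ·
    · · · # # # · ·
    · · · · · # · ·
    · · · · · · · ·
    · · · · · · · ·
    · · · · · · · ·
    · · · · · · · ·
    · · · · · · · ·
T1:
  2·area = 24  (B↔C swapped to make it positive)
  edge (2, 6)→(10, 6): d=(8,0) inclusive
  edge (10, 6)→(1, 9): d=(-9,3) inclusive
  edge (1, 9)→(2, 6): d=(1,-3) inclusive
    (1,1)@(3, 3): e=[-24,48,0] → ·  [on edge]
    (6,2)@(13, 5): e=[-8,0,32] → ·  [on edge]
    (1,3)@(3, 7): e=[8,12,4] → #
    (2,3)@(5, 7): e=[8,6,10] → #
    (3,3)@(7, 7): e=[8,0,16] → #  [on edge]
    (4,3)@(9, 7): e=[8,-6,22] → ·
    (0,4)@(1, 9): e=[24,0,0] → #  [on edge]
    (1,4)@(3, 9): e=[24,-6,6] → ·
    (2,4)@(5, 9): e=[24,-12,12] → ·
    (3,4)@(7, 9): e=[24,-18,18] → ·
    (0,5)@(1, 11): e=[40,-18,2] → ·
  covered (4 px):
    · · · · · · · ·
    · · · · · · · ·
    · · · · · · · ·
    · # # # · · · ·
    # · · · · · · ·
    · · · · · · · ·
    · · · · · · · ·
    · · · · · · · ·
    · · · · · · · ·
T2:
  2·area = 46  (B↔C swapped to make it positive)
  edge (8, 6)→(3, 13): d=(-5,7) inclusive
  edge (3, 13)→(0, 8): d=(-3,-5) inclusive
  edge (0, 8)→(8, 6): d=(8,-2) inclusive
    (2,3)@(5, 7): e=[16,28,2] → #
    (3,3)@(7, 7): e=[2,38,6] → #
    (4,3)@(9, 7): e=[-12,48,10] → ·
    (0,4)@(1, 9): e=[34,2,10] → #
    (1,4)@(3, 9): e=[20,12,14] → #
    (3,4)@(7, 9): e=[-8,32,22] → ·
    (0,5)@(1, 11): e=[24,-4,26] → ·
    (1,5)@(3, 11): e=[10,6,30] → #
    (2,5)@(5, 11): e=[-4,16,34] → ·
    (1,6)@(3, 13): e=[0,0,46] → #  [on edge]
    (2,6)@(5, 13): e=[-14,10,50] → ·
    (1,7)@(3, 15): e=[-10,-6,62] → ·
  covered (7 px):
    · · · · · · · ·
    · · · · · · · ·
    · · · · · · · ·
    · · # # · · · ·
    # # # · · · · ·
    · # · · · · · ·
    · # · · · · · ·
    · · · · · · · ·
    · · · · · · · ·

Result: [[2,3],[3,3],[0,4],[1,4],[2,4],[1,5],[1,6]]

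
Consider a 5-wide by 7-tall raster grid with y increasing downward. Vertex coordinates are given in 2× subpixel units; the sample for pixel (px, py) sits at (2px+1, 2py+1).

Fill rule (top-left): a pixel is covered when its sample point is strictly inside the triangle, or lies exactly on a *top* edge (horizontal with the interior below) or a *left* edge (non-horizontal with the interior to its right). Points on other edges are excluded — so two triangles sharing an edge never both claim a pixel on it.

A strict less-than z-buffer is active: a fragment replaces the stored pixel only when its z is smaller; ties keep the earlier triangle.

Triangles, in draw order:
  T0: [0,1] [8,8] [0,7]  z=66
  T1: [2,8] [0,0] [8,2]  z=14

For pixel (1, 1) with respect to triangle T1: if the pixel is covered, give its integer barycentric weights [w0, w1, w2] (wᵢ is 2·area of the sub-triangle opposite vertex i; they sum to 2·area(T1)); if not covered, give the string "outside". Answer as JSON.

T0:
  2·area = 48
  edge (0, 1)→(8, 8): d=(8,7) right/bottom  bias=-1
  edge (8, 8)→(0, 7): d=(-8,-1) top-left  bias=+0
  edge (0, 7)→(0, 1): d=(0,-6) top-left  bias=+0
    (0,1)@(1, 3): e=[9,33,6] → █
    (1,1)@(3, 3): e=[-5,35,18] → ·
    (0,2)@(1, 5): e=[25,17,6] → █
    (1,2)@(3, 5): e=[11,19,18] → █
    (2,2)@(5, 5): e=[-3,21,30] → ·
    (0,3)@(1, 7): e=[41,1,6] → █
    (2,3)@(5, 7): e=[13,5,30] → █
    (3,3)@(7, 7): e=[-1,7,42] → ·
    (0,4)@(1, 9): e=[57,-15,6] → ·
    (1,4)@(3, 9): e=[43,-13,18] → ·
    (2,4)@(5, 9): e=[29,-11,30] → ·
  covered (6 px):
    · · · · ·
    █ · · · ·
    █ █ · · ·
    █ █ █ · ·
    · · · · ·
    · · · · ·
    · · · · ·
T1:
  2·area = 60
  edge (2, 8)→(0, 0): d=(-2,-8) top-left  bias=+0
  edge (0, 0)→(8, 2): d=(8,2) right/bottom  bias=-1
  edge (8, 2)→(2, 8): d=(-6,6) right/bottom  bias=-1
    (0,0)@(1, 1): e=[6,6,48] → █
    (1,0)@(3, 1): e=[22,2,36] → █
    (2,0)@(5, 1): e=[38,-2,24] → ·
    (4,0)@(9, 1): e=[70,-10,0] → ·  [on edge]
    (0,1)@(1, 3): e=[2,22,36] → █
    (2,1)@(5, 3): e=[34,14,12] → █
    (3,1)@(7, 3): e=[50,10,0] → ·  [on edge]
    (0,2)@(1, 5): e=[-2,38,24] → ·
    (1,2)@(3, 5): e=[14,34,12] → █
    (2,2)@(5, 5): e=[30,30,0] → ·  [on edge]
    (1,3)@(3, 7): e=[10,50,0] → ·  [on edge]
    (0,4)@(1, 9): e=[-10,70,0] → ·  [on edge]
  covered (6 px):
    █ █ · · ·
    █ █ █ · ·
    · █ · · ·
    · · · · ·
    · · · · ·
    · · · · ·
    · · · · ·

Answer: [18,24,18]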